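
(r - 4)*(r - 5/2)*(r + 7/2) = r^3 - 3*r^2 - 51*r/4 + 35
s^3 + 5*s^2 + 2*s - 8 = (s - 1)*(s + 2)*(s + 4)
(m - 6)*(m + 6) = m^2 - 36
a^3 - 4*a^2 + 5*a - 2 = (a - 2)*(a - 1)^2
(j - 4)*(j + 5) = j^2 + j - 20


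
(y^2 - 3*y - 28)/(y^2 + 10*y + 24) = (y - 7)/(y + 6)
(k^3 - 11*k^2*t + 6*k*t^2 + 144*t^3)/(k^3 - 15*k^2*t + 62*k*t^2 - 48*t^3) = (-k - 3*t)/(-k + t)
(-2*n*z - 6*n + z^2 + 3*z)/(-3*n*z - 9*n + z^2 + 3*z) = (-2*n + z)/(-3*n + z)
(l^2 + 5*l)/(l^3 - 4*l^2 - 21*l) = (l + 5)/(l^2 - 4*l - 21)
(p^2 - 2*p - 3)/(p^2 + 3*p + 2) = (p - 3)/(p + 2)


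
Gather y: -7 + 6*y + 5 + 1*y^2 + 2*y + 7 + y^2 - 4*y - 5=2*y^2 + 4*y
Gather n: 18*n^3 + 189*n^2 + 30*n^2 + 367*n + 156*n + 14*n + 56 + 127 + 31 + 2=18*n^3 + 219*n^2 + 537*n + 216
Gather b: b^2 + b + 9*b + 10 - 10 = b^2 + 10*b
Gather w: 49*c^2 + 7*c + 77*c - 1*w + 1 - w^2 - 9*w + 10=49*c^2 + 84*c - w^2 - 10*w + 11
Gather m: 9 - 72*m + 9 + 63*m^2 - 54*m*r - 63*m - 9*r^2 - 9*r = 63*m^2 + m*(-54*r - 135) - 9*r^2 - 9*r + 18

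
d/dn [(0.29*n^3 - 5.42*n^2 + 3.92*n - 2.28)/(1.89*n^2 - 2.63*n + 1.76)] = (0.5481*n^4 - 1.5254*n^3 + 8.377*n^2 - 10.46*n + 0.9028)/(3.5721*n^4 - 9.9414*n^3 + 13.5697*n^2 - 9.2576*n + 3.0976)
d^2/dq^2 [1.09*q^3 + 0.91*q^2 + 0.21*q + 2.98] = 6.54*q + 1.82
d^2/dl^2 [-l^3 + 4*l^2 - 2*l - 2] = 8 - 6*l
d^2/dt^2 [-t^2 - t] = -2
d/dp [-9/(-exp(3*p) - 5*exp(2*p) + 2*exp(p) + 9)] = (-27*exp(2*p) - 90*exp(p) + 18)*exp(p)/(exp(3*p) + 5*exp(2*p) - 2*exp(p) - 9)^2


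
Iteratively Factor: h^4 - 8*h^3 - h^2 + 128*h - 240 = (h - 4)*(h^3 - 4*h^2 - 17*h + 60) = (h - 4)*(h - 3)*(h^2 - h - 20) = (h - 5)*(h - 4)*(h - 3)*(h + 4)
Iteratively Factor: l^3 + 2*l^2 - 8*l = (l + 4)*(l^2 - 2*l) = l*(l + 4)*(l - 2)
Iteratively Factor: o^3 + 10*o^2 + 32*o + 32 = (o + 2)*(o^2 + 8*o + 16) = (o + 2)*(o + 4)*(o + 4)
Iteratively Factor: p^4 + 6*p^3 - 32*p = (p + 4)*(p^3 + 2*p^2 - 8*p) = (p + 4)^2*(p^2 - 2*p) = (p - 2)*(p + 4)^2*(p)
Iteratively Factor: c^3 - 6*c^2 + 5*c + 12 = (c + 1)*(c^2 - 7*c + 12) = (c - 3)*(c + 1)*(c - 4)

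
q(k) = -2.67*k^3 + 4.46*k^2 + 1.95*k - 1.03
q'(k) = -8.01*k^2 + 8.92*k + 1.95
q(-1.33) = 10.55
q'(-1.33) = -24.08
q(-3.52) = 163.82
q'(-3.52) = -128.70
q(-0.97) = 3.71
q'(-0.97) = -14.24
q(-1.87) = 28.38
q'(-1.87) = -42.74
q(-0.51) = -0.51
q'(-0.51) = -4.68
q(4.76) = -178.66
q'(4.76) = -137.08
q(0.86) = 2.25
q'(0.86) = 3.70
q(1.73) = 1.87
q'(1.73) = -6.59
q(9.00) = -1568.65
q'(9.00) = -566.58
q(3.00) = -27.13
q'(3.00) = -43.38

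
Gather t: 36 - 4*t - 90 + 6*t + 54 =2*t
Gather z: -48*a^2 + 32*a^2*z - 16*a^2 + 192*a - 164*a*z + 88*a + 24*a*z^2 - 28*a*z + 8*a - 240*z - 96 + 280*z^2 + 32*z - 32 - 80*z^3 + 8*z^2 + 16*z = -64*a^2 + 288*a - 80*z^3 + z^2*(24*a + 288) + z*(32*a^2 - 192*a - 192) - 128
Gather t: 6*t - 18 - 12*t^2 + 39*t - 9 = -12*t^2 + 45*t - 27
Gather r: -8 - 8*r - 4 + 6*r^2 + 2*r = 6*r^2 - 6*r - 12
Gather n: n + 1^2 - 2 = n - 1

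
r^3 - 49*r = r*(r - 7)*(r + 7)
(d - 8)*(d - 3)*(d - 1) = d^3 - 12*d^2 + 35*d - 24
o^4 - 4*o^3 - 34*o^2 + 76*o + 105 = (o - 7)*(o - 3)*(o + 1)*(o + 5)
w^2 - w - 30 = (w - 6)*(w + 5)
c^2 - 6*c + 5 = (c - 5)*(c - 1)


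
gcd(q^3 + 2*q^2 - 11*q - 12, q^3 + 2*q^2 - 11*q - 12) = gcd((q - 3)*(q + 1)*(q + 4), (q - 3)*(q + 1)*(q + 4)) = q^3 + 2*q^2 - 11*q - 12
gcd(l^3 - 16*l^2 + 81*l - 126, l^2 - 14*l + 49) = l - 7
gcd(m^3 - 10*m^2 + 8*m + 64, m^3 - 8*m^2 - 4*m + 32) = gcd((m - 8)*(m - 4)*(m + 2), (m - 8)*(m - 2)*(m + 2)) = m^2 - 6*m - 16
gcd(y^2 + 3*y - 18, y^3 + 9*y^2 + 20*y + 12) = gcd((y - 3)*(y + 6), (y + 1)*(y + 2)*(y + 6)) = y + 6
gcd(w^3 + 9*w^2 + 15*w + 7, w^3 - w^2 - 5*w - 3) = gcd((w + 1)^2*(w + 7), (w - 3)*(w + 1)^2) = w^2 + 2*w + 1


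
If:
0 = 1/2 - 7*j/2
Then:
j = 1/7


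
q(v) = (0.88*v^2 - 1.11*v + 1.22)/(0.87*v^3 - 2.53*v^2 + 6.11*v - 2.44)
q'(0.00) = -0.80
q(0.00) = -0.50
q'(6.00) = -0.03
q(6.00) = 0.20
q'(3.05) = -0.05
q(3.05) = 0.35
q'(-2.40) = -0.03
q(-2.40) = -0.20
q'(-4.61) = -0.02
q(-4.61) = -0.15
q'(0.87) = -1.17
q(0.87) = 0.60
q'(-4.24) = -0.02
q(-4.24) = -0.16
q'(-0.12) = -0.48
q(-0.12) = -0.43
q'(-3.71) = -0.02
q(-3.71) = -0.17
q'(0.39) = -26.32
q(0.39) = -2.36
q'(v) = (1.76*v - 1.11)/(0.87*v^3 - 2.53*v^2 + 6.11*v - 2.44) + (-2.61*v^2 + 5.06*v - 6.11)*(0.88*v^2 - 1.11*v + 1.22)/(0.87*v^3 - 2.53*v^2 + 6.11*v - 2.44)^2 = (-0.7656*v^4 + 1.9314*v^3 - 0.615699999999999*v^2 + 1.8788*v - 4.7458)/(0.7569*v^6 - 4.4022*v^5 + 17.0323*v^4 - 35.1622*v^3 + 49.6785*v^2 - 29.8168*v + 5.9536)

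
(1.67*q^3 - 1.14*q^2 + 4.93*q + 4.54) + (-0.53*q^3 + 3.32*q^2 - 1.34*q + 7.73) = 1.14*q^3 + 2.18*q^2 + 3.59*q + 12.27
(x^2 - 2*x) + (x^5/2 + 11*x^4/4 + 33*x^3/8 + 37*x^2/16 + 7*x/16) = x^5/2 + 11*x^4/4 + 33*x^3/8 + 53*x^2/16 - 25*x/16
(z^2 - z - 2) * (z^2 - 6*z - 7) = z^4 - 7*z^3 - 3*z^2 + 19*z + 14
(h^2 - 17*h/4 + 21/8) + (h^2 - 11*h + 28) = 2*h^2 - 61*h/4 + 245/8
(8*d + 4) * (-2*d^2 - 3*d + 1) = -16*d^3 - 32*d^2 - 4*d + 4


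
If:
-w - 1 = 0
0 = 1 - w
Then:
No Solution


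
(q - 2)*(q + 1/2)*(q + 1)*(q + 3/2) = q^4 + q^3 - 13*q^2/4 - 19*q/4 - 3/2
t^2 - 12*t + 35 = (t - 7)*(t - 5)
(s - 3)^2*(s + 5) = s^3 - s^2 - 21*s + 45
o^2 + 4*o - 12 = (o - 2)*(o + 6)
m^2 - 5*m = m*(m - 5)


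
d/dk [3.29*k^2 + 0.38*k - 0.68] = 6.58*k + 0.38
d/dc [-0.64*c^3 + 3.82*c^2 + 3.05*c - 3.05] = -1.92*c^2 + 7.64*c + 3.05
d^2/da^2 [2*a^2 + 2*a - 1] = 4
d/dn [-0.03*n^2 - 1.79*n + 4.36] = -0.06*n - 1.79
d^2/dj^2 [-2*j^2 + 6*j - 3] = -4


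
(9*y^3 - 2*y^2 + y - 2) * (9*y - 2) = 81*y^4 - 36*y^3 + 13*y^2 - 20*y + 4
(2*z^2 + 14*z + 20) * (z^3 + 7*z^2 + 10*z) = 2*z^5 + 28*z^4 + 138*z^3 + 280*z^2 + 200*z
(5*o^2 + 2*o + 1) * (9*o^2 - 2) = 45*o^4 + 18*o^3 - o^2 - 4*o - 2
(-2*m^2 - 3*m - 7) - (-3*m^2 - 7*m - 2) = m^2 + 4*m - 5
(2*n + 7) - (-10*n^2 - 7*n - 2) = 10*n^2 + 9*n + 9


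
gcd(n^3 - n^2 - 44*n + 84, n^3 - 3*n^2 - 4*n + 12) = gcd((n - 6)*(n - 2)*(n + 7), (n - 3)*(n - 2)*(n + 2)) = n - 2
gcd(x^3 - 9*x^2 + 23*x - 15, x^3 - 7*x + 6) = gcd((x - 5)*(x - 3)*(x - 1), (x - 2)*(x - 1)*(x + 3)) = x - 1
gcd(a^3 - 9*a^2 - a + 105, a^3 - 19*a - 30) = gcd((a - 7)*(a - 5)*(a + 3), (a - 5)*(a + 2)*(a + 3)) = a^2 - 2*a - 15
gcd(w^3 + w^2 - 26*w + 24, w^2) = 1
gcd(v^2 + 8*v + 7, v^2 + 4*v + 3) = v + 1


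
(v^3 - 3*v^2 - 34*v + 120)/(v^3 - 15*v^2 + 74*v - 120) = (v + 6)/(v - 6)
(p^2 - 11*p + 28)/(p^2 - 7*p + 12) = (p - 7)/(p - 3)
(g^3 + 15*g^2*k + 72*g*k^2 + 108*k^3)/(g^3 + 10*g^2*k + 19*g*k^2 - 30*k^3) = (g^2 + 9*g*k + 18*k^2)/(g^2 + 4*g*k - 5*k^2)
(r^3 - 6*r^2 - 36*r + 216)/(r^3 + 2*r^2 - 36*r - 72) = (r - 6)/(r + 2)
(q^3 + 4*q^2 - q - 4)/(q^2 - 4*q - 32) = (q^2 - 1)/(q - 8)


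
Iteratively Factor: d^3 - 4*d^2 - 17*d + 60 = (d + 4)*(d^2 - 8*d + 15) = (d - 3)*(d + 4)*(d - 5)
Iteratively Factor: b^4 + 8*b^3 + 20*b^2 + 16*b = (b + 4)*(b^3 + 4*b^2 + 4*b) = (b + 2)*(b + 4)*(b^2 + 2*b) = (b + 2)^2*(b + 4)*(b)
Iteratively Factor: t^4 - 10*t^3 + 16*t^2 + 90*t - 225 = (t - 3)*(t^3 - 7*t^2 - 5*t + 75) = (t - 3)*(t + 3)*(t^2 - 10*t + 25) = (t - 5)*(t - 3)*(t + 3)*(t - 5)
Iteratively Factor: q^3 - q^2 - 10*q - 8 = (q + 1)*(q^2 - 2*q - 8) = (q + 1)*(q + 2)*(q - 4)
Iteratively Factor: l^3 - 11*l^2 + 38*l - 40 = (l - 5)*(l^2 - 6*l + 8) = (l - 5)*(l - 4)*(l - 2)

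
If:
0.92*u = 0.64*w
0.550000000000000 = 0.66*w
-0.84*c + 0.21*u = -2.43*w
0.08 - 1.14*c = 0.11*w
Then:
No Solution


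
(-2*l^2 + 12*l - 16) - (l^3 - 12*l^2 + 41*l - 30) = -l^3 + 10*l^2 - 29*l + 14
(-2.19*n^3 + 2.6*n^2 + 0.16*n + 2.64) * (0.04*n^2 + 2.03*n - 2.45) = -0.0876*n^5 - 4.3417*n^4 + 10.6499*n^3 - 5.9396*n^2 + 4.9672*n - 6.468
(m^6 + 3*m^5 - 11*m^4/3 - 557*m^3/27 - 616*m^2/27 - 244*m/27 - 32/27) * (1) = m^6 + 3*m^5 - 11*m^4/3 - 557*m^3/27 - 616*m^2/27 - 244*m/27 - 32/27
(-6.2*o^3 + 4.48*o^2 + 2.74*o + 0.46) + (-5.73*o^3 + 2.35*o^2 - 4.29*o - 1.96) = -11.93*o^3 + 6.83*o^2 - 1.55*o - 1.5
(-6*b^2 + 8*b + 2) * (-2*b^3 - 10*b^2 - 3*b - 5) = 12*b^5 + 44*b^4 - 66*b^3 - 14*b^2 - 46*b - 10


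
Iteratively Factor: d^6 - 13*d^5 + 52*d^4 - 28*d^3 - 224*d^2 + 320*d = (d - 4)*(d^5 - 9*d^4 + 16*d^3 + 36*d^2 - 80*d) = (d - 4)*(d - 2)*(d^4 - 7*d^3 + 2*d^2 + 40*d) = (d - 4)^2*(d - 2)*(d^3 - 3*d^2 - 10*d) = d*(d - 4)^2*(d - 2)*(d^2 - 3*d - 10) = d*(d - 4)^2*(d - 2)*(d + 2)*(d - 5)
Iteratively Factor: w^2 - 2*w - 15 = (w - 5)*(w + 3)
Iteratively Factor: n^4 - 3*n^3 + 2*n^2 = (n)*(n^3 - 3*n^2 + 2*n) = n*(n - 1)*(n^2 - 2*n) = n*(n - 2)*(n - 1)*(n)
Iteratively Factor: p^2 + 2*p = (p)*(p + 2)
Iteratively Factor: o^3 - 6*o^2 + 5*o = (o)*(o^2 - 6*o + 5) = o*(o - 5)*(o - 1)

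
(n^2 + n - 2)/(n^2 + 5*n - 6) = (n + 2)/(n + 6)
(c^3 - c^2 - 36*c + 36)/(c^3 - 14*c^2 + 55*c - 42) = (c + 6)/(c - 7)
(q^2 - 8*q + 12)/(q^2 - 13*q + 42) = (q - 2)/(q - 7)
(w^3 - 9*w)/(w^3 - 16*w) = (w^2 - 9)/(w^2 - 16)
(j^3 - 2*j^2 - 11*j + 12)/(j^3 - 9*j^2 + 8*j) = (j^2 - j - 12)/(j*(j - 8))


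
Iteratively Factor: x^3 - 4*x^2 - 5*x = (x - 5)*(x^2 + x) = x*(x - 5)*(x + 1)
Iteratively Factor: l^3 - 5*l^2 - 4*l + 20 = (l - 2)*(l^2 - 3*l - 10) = (l - 2)*(l + 2)*(l - 5)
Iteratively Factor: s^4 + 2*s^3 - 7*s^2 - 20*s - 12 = (s + 1)*(s^3 + s^2 - 8*s - 12) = (s - 3)*(s + 1)*(s^2 + 4*s + 4) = (s - 3)*(s + 1)*(s + 2)*(s + 2)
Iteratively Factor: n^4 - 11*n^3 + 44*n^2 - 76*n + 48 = (n - 4)*(n^3 - 7*n^2 + 16*n - 12) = (n - 4)*(n - 2)*(n^2 - 5*n + 6) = (n - 4)*(n - 3)*(n - 2)*(n - 2)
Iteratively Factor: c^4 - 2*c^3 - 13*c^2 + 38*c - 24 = (c - 1)*(c^3 - c^2 - 14*c + 24) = (c - 2)*(c - 1)*(c^2 + c - 12) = (c - 3)*(c - 2)*(c - 1)*(c + 4)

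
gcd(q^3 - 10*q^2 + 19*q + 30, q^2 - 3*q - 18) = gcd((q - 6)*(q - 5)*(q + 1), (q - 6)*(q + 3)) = q - 6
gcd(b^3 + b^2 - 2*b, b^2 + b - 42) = 1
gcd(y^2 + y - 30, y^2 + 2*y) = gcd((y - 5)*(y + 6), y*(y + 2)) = 1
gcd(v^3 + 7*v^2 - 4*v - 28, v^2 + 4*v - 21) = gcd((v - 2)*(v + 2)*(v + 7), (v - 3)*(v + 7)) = v + 7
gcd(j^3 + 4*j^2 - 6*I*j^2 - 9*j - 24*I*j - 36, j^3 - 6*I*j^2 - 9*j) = j^2 - 6*I*j - 9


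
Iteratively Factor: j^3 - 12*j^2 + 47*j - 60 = (j - 5)*(j^2 - 7*j + 12) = (j - 5)*(j - 4)*(j - 3)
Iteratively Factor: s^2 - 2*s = (s - 2)*(s)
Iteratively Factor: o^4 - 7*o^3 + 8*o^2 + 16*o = (o - 4)*(o^3 - 3*o^2 - 4*o) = (o - 4)*(o + 1)*(o^2 - 4*o) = o*(o - 4)*(o + 1)*(o - 4)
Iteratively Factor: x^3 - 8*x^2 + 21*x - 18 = (x - 3)*(x^2 - 5*x + 6) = (x - 3)^2*(x - 2)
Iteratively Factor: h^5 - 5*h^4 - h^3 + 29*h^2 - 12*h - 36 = (h - 3)*(h^4 - 2*h^3 - 7*h^2 + 8*h + 12) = (h - 3)*(h + 2)*(h^3 - 4*h^2 + h + 6) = (h - 3)^2*(h + 2)*(h^2 - h - 2) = (h - 3)^2*(h + 1)*(h + 2)*(h - 2)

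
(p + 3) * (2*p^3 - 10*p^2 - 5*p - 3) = 2*p^4 - 4*p^3 - 35*p^2 - 18*p - 9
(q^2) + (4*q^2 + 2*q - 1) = 5*q^2 + 2*q - 1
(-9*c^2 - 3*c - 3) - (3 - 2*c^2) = -7*c^2 - 3*c - 6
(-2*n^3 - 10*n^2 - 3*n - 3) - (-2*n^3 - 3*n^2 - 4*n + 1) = -7*n^2 + n - 4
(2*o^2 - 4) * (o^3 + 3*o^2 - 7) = 2*o^5 + 6*o^4 - 4*o^3 - 26*o^2 + 28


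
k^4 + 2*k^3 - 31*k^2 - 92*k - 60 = (k - 6)*(k + 1)*(k + 2)*(k + 5)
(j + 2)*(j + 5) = j^2 + 7*j + 10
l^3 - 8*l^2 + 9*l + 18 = (l - 6)*(l - 3)*(l + 1)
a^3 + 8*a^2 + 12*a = a*(a + 2)*(a + 6)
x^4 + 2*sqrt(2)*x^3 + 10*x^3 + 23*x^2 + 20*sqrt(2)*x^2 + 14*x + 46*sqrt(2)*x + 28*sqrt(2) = (x + 1)*(x + 2)*(x + 7)*(x + 2*sqrt(2))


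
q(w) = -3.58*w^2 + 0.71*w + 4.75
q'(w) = 0.71 - 7.16*w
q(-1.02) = 0.30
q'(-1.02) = 8.01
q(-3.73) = -47.71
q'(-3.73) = 27.42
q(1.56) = -2.85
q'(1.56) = -10.46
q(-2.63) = -21.88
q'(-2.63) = 19.54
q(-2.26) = -15.14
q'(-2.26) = 16.89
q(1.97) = -7.74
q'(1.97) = -13.40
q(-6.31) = -142.27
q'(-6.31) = 45.89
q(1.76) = -5.09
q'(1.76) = -11.89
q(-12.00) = -519.29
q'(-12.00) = 86.63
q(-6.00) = -128.39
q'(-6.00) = 43.67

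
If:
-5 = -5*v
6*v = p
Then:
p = 6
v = 1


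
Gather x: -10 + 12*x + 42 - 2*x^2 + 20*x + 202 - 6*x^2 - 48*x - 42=-8*x^2 - 16*x + 192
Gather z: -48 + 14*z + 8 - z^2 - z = -z^2 + 13*z - 40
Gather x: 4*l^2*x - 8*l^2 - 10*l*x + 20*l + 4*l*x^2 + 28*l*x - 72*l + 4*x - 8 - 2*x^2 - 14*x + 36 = -8*l^2 - 52*l + x^2*(4*l - 2) + x*(4*l^2 + 18*l - 10) + 28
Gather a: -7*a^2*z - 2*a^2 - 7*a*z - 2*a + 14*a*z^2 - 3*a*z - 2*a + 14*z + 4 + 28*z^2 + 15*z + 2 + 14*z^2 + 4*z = a^2*(-7*z - 2) + a*(14*z^2 - 10*z - 4) + 42*z^2 + 33*z + 6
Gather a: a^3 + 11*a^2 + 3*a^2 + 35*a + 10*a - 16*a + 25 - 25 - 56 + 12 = a^3 + 14*a^2 + 29*a - 44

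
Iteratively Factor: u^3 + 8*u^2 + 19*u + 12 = (u + 4)*(u^2 + 4*u + 3) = (u + 1)*(u + 4)*(u + 3)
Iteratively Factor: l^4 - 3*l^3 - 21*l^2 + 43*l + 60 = (l - 3)*(l^3 - 21*l - 20) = (l - 3)*(l + 1)*(l^2 - l - 20) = (l - 3)*(l + 1)*(l + 4)*(l - 5)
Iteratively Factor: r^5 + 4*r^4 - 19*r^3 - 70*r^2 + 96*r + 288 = (r - 3)*(r^4 + 7*r^3 + 2*r^2 - 64*r - 96) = (r - 3)*(r + 4)*(r^3 + 3*r^2 - 10*r - 24) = (r - 3)^2*(r + 4)*(r^2 + 6*r + 8) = (r - 3)^2*(r + 4)^2*(r + 2)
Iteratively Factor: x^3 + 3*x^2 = (x)*(x^2 + 3*x) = x*(x + 3)*(x)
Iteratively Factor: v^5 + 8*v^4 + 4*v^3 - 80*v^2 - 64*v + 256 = (v - 2)*(v^4 + 10*v^3 + 24*v^2 - 32*v - 128) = (v - 2)*(v + 4)*(v^3 + 6*v^2 - 32) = (v - 2)*(v + 4)^2*(v^2 + 2*v - 8) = (v - 2)*(v + 4)^3*(v - 2)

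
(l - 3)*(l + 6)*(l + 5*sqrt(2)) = l^3 + 3*l^2 + 5*sqrt(2)*l^2 - 18*l + 15*sqrt(2)*l - 90*sqrt(2)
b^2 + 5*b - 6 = (b - 1)*(b + 6)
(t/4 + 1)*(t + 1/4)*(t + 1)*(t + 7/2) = t^4/4 + 35*t^3/16 + 189*t^2/32 + 155*t/32 + 7/8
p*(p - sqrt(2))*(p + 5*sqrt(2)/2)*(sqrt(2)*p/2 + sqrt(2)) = sqrt(2)*p^4/2 + sqrt(2)*p^3 + 3*p^3/2 - 5*sqrt(2)*p^2/2 + 3*p^2 - 5*sqrt(2)*p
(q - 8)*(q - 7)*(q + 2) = q^3 - 13*q^2 + 26*q + 112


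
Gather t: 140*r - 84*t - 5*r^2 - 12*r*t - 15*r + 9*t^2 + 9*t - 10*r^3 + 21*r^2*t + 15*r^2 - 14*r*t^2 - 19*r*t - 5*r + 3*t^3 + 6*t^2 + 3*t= -10*r^3 + 10*r^2 + 120*r + 3*t^3 + t^2*(15 - 14*r) + t*(21*r^2 - 31*r - 72)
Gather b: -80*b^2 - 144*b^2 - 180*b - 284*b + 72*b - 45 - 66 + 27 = -224*b^2 - 392*b - 84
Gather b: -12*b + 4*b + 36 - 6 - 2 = 28 - 8*b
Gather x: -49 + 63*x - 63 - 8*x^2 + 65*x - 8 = -8*x^2 + 128*x - 120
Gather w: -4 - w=-w - 4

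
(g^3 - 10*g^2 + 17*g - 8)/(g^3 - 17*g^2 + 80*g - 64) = (g - 1)/(g - 8)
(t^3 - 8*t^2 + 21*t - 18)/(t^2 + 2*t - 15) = (t^2 - 5*t + 6)/(t + 5)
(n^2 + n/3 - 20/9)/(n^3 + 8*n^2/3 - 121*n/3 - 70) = (n - 4/3)/(n^2 + n - 42)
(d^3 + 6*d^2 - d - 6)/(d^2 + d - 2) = (d^2 + 7*d + 6)/(d + 2)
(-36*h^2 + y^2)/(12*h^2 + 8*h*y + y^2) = (-6*h + y)/(2*h + y)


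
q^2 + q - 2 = (q - 1)*(q + 2)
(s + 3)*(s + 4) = s^2 + 7*s + 12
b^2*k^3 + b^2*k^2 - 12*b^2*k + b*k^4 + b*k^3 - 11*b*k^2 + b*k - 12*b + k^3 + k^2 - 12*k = (b + k)*(k - 3)*(k + 4)*(b*k + 1)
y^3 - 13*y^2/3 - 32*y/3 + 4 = (y - 6)*(y - 1/3)*(y + 2)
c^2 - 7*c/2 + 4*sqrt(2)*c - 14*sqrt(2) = (c - 7/2)*(c + 4*sqrt(2))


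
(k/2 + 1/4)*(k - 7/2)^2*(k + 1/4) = k^4/2 - 25*k^3/8 + 57*k^2/16 + 133*k/32 + 49/64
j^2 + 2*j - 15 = (j - 3)*(j + 5)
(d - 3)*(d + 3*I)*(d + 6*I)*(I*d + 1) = I*d^4 - 8*d^3 - 3*I*d^3 + 24*d^2 - 9*I*d^2 - 18*d + 27*I*d + 54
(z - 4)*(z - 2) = z^2 - 6*z + 8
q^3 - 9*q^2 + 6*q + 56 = (q - 7)*(q - 4)*(q + 2)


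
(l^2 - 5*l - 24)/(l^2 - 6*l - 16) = (l + 3)/(l + 2)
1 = 1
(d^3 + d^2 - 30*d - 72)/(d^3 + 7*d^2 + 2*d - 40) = (d^2 - 3*d - 18)/(d^2 + 3*d - 10)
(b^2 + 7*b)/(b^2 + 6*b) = (b + 7)/(b + 6)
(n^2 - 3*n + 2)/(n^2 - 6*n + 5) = (n - 2)/(n - 5)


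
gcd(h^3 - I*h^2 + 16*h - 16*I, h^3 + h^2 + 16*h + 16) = h^2 + 16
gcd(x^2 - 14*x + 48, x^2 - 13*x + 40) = x - 8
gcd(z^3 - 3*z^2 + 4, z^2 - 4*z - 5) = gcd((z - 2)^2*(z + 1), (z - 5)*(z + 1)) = z + 1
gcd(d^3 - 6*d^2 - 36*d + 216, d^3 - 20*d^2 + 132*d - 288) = d^2 - 12*d + 36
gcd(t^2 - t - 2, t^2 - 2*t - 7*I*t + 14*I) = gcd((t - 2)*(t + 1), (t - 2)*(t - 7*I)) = t - 2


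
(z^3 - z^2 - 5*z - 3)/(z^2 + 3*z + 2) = (z^2 - 2*z - 3)/(z + 2)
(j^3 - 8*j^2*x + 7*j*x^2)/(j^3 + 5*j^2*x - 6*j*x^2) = (j - 7*x)/(j + 6*x)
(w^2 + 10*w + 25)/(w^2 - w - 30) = (w + 5)/(w - 6)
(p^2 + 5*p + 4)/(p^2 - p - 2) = (p + 4)/(p - 2)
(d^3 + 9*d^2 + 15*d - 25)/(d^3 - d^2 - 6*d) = (-d^3 - 9*d^2 - 15*d + 25)/(d*(-d^2 + d + 6))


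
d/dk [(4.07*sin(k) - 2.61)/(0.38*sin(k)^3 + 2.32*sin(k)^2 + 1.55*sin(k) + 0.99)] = (-3.0932*sin(k)^3 - 6.467*sin(k)^2 + 12.1104*sin(k) + 8.0748)*cos(k)/(0.1444*sin(k)^6 + 1.7632*sin(k)^5 + 6.5604*sin(k)^4 + 7.9444*sin(k)^3 + 6.9961*sin(k)^2 + 3.069*sin(k) + 0.9801)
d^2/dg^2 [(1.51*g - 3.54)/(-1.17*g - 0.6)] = 11.811852/(1.17*g + 0.6)^3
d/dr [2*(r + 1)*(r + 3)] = 4*r + 8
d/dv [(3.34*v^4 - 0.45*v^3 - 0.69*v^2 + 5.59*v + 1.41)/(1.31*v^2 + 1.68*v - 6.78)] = (8.7508*v^5 + 16.2441*v^4 - 92.0928*v^3 + 0.6709*v^2 + 5.6622*v - 40.269)/(1.7161*v^4 + 4.4016*v^3 - 14.9412*v^2 - 22.7808*v + 45.9684)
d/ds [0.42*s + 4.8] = 0.420000000000000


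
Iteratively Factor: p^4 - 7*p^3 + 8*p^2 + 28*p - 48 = (p - 3)*(p^3 - 4*p^2 - 4*p + 16) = (p - 3)*(p + 2)*(p^2 - 6*p + 8) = (p - 3)*(p - 2)*(p + 2)*(p - 4)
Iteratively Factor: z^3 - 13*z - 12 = (z - 4)*(z^2 + 4*z + 3) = (z - 4)*(z + 3)*(z + 1)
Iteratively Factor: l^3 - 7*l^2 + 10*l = (l - 5)*(l^2 - 2*l) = (l - 5)*(l - 2)*(l)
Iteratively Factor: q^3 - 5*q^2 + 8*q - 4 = (q - 2)*(q^2 - 3*q + 2) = (q - 2)^2*(q - 1)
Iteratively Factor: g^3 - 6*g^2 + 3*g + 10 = (g + 1)*(g^2 - 7*g + 10) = (g - 2)*(g + 1)*(g - 5)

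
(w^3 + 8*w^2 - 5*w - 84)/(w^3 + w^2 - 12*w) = (w + 7)/w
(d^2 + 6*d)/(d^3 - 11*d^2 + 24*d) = (d + 6)/(d^2 - 11*d + 24)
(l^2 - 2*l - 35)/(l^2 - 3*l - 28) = (l + 5)/(l + 4)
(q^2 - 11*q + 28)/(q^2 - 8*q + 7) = (q - 4)/(q - 1)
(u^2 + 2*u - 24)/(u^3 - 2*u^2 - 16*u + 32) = (u + 6)/(u^2 + 2*u - 8)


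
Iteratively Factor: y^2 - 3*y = (y - 3)*(y)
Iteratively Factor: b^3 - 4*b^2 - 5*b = (b + 1)*(b^2 - 5*b) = b*(b + 1)*(b - 5)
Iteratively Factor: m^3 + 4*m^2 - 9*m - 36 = (m + 3)*(m^2 + m - 12) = (m + 3)*(m + 4)*(m - 3)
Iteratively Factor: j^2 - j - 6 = (j - 3)*(j + 2)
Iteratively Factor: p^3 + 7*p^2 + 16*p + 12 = (p + 2)*(p^2 + 5*p + 6) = (p + 2)^2*(p + 3)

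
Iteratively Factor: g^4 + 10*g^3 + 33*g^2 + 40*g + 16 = (g + 4)*(g^3 + 6*g^2 + 9*g + 4) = (g + 1)*(g + 4)*(g^2 + 5*g + 4) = (g + 1)*(g + 4)^2*(g + 1)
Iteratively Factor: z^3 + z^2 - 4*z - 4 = (z + 2)*(z^2 - z - 2) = (z - 2)*(z + 2)*(z + 1)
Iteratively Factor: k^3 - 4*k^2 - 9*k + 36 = (k - 4)*(k^2 - 9) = (k - 4)*(k - 3)*(k + 3)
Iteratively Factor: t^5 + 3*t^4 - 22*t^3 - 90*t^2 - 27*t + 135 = (t - 5)*(t^4 + 8*t^3 + 18*t^2 - 27) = (t - 5)*(t - 1)*(t^3 + 9*t^2 + 27*t + 27) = (t - 5)*(t - 1)*(t + 3)*(t^2 + 6*t + 9) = (t - 5)*(t - 1)*(t + 3)^2*(t + 3)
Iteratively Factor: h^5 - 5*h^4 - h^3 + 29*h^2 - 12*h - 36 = (h + 2)*(h^4 - 7*h^3 + 13*h^2 + 3*h - 18) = (h - 2)*(h + 2)*(h^3 - 5*h^2 + 3*h + 9) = (h - 2)*(h + 1)*(h + 2)*(h^2 - 6*h + 9) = (h - 3)*(h - 2)*(h + 1)*(h + 2)*(h - 3)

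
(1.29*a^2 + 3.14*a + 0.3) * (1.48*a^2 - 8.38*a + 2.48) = 1.9092*a^4 - 6.163*a^3 - 22.67*a^2 + 5.2732*a + 0.744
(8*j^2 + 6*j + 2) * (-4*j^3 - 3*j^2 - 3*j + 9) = -32*j^5 - 48*j^4 - 50*j^3 + 48*j^2 + 48*j + 18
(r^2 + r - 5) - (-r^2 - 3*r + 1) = 2*r^2 + 4*r - 6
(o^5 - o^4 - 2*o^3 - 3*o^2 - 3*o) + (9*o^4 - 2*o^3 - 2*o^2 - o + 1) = o^5 + 8*o^4 - 4*o^3 - 5*o^2 - 4*o + 1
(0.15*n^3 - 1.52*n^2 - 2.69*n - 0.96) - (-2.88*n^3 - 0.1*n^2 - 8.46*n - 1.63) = 3.03*n^3 - 1.42*n^2 + 5.77*n + 0.67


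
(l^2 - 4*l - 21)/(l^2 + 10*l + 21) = (l - 7)/(l + 7)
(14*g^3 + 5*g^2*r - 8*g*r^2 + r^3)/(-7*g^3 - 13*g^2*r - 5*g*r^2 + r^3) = (-2*g + r)/(g + r)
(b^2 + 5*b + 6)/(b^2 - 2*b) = (b^2 + 5*b + 6)/(b*(b - 2))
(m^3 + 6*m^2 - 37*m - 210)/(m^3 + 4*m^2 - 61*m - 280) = (m - 6)/(m - 8)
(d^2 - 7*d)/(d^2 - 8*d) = (d - 7)/(d - 8)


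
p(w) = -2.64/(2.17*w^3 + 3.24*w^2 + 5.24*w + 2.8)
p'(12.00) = 0.00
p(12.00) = -0.00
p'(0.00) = 1.76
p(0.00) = -0.94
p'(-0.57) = 44.90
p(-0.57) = -5.69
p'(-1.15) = 3.36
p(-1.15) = 1.18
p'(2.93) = 0.02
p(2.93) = -0.03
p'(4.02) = 0.01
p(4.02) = -0.01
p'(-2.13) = 0.26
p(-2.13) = 0.18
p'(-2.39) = 0.16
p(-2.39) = 0.13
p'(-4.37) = 0.01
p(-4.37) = 0.02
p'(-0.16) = 2.78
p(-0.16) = -1.30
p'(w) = -2.64*(-6.51*w^2 - 6.48*w - 5.24)/(2.17*w^3 + 3.24*w^2 + 5.24*w + 2.8)^2 = (17.1864*w^2 + 17.1072*w + 13.8336)/(2.17*w^3 + 3.24*w^2 + 5.24*w + 2.8)^2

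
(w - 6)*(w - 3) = w^2 - 9*w + 18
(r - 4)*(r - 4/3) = r^2 - 16*r/3 + 16/3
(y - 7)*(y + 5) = y^2 - 2*y - 35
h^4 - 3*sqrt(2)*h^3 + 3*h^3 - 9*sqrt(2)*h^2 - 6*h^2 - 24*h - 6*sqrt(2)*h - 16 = (h + 1)*(h + 2)*(h - 4*sqrt(2))*(h + sqrt(2))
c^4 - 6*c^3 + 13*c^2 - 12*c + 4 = (c - 2)^2*(c - 1)^2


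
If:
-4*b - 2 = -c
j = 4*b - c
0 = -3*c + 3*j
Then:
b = -1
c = -2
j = -2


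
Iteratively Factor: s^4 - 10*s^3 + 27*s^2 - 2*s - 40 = (s - 2)*(s^3 - 8*s^2 + 11*s + 20) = (s - 2)*(s + 1)*(s^2 - 9*s + 20) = (s - 4)*(s - 2)*(s + 1)*(s - 5)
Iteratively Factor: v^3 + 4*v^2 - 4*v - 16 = (v + 4)*(v^2 - 4) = (v - 2)*(v + 4)*(v + 2)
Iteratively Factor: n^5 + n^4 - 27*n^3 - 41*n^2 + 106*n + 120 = (n + 4)*(n^4 - 3*n^3 - 15*n^2 + 19*n + 30) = (n - 5)*(n + 4)*(n^3 + 2*n^2 - 5*n - 6) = (n - 5)*(n - 2)*(n + 4)*(n^2 + 4*n + 3) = (n - 5)*(n - 2)*(n + 3)*(n + 4)*(n + 1)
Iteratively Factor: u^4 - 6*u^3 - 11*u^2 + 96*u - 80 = (u - 1)*(u^3 - 5*u^2 - 16*u + 80) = (u - 5)*(u - 1)*(u^2 - 16) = (u - 5)*(u - 1)*(u + 4)*(u - 4)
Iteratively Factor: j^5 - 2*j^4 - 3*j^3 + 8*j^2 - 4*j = (j - 1)*(j^4 - j^3 - 4*j^2 + 4*j) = (j - 1)^2*(j^3 - 4*j) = (j - 2)*(j - 1)^2*(j^2 + 2*j) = (j - 2)*(j - 1)^2*(j + 2)*(j)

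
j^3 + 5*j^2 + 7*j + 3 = (j + 1)^2*(j + 3)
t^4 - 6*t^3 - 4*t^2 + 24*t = t*(t - 6)*(t - 2)*(t + 2)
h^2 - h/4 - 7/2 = (h - 2)*(h + 7/4)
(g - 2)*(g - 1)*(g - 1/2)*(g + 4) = g^4 + g^3/2 - 21*g^2/2 + 13*g - 4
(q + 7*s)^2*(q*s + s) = q^3*s + 14*q^2*s^2 + q^2*s + 49*q*s^3 + 14*q*s^2 + 49*s^3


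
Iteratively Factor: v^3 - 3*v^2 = (v)*(v^2 - 3*v) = v^2*(v - 3)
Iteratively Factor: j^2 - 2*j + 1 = (j - 1)*(j - 1)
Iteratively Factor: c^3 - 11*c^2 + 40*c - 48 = (c - 3)*(c^2 - 8*c + 16) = (c - 4)*(c - 3)*(c - 4)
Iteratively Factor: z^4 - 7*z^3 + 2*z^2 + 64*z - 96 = (z - 4)*(z^3 - 3*z^2 - 10*z + 24) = (z - 4)^2*(z^2 + z - 6) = (z - 4)^2*(z - 2)*(z + 3)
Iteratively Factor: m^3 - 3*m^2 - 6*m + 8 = (m - 1)*(m^2 - 2*m - 8) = (m - 1)*(m + 2)*(m - 4)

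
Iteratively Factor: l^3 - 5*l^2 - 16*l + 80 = (l + 4)*(l^2 - 9*l + 20) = (l - 4)*(l + 4)*(l - 5)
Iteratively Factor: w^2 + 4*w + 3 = (w + 1)*(w + 3)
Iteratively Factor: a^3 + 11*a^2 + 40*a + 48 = (a + 3)*(a^2 + 8*a + 16) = (a + 3)*(a + 4)*(a + 4)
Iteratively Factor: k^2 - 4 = (k + 2)*(k - 2)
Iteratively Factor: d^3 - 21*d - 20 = (d + 4)*(d^2 - 4*d - 5) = (d - 5)*(d + 4)*(d + 1)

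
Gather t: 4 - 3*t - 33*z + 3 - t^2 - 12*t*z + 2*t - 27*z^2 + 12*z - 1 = -t^2 + t*(-12*z - 1) - 27*z^2 - 21*z + 6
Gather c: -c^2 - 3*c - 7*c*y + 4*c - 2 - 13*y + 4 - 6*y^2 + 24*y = -c^2 + c*(1 - 7*y) - 6*y^2 + 11*y + 2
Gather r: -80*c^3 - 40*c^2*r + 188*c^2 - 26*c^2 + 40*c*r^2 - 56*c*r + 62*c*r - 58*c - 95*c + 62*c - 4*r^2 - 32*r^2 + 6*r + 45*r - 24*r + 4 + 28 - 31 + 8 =-80*c^3 + 162*c^2 - 91*c + r^2*(40*c - 36) + r*(-40*c^2 + 6*c + 27) + 9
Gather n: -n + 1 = 1 - n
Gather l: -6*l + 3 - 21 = -6*l - 18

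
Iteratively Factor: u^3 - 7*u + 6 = (u - 2)*(u^2 + 2*u - 3) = (u - 2)*(u + 3)*(u - 1)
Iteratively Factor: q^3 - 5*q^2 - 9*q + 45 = (q - 3)*(q^2 - 2*q - 15) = (q - 5)*(q - 3)*(q + 3)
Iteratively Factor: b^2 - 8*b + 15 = (b - 3)*(b - 5)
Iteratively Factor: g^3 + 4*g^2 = (g + 4)*(g^2) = g*(g + 4)*(g)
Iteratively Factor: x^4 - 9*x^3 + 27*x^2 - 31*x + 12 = (x - 1)*(x^3 - 8*x^2 + 19*x - 12) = (x - 4)*(x - 1)*(x^2 - 4*x + 3) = (x - 4)*(x - 3)*(x - 1)*(x - 1)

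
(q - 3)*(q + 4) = q^2 + q - 12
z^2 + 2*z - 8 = (z - 2)*(z + 4)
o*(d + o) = d*o + o^2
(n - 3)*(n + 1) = n^2 - 2*n - 3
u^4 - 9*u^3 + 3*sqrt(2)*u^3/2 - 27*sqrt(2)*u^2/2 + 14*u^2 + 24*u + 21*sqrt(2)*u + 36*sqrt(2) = (u - 6)*(u - 4)*(u + 1)*(u + 3*sqrt(2)/2)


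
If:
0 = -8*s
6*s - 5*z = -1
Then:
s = 0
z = 1/5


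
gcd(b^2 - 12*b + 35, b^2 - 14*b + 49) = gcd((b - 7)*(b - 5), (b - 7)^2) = b - 7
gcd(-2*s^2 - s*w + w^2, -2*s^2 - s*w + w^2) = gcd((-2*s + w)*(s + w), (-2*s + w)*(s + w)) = 2*s^2 + s*w - w^2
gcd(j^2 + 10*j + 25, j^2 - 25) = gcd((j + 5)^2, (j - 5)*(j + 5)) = j + 5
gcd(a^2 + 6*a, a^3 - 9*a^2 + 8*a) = a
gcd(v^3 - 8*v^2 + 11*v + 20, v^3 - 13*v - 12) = v^2 - 3*v - 4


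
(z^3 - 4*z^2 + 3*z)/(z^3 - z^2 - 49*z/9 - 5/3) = 9*z*(z - 1)/(9*z^2 + 18*z + 5)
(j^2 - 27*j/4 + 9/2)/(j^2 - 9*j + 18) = (j - 3/4)/(j - 3)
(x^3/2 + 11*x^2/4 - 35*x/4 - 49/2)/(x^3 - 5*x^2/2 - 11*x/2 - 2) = (-2*x^3 - 11*x^2 + 35*x + 98)/(2*(-2*x^3 + 5*x^2 + 11*x + 4))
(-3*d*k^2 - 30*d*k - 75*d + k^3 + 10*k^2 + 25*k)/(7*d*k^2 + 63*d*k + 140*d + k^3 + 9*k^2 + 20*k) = (-3*d*k - 15*d + k^2 + 5*k)/(7*d*k + 28*d + k^2 + 4*k)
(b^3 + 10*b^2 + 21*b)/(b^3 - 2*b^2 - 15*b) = (b + 7)/(b - 5)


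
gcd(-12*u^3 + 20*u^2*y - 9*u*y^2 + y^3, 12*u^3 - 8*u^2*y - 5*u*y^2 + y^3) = 6*u^2 - 7*u*y + y^2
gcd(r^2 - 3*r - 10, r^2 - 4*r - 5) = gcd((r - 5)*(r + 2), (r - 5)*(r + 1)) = r - 5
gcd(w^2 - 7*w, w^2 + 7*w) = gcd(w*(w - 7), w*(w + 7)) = w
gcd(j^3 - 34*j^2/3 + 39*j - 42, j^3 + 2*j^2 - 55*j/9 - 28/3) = j - 7/3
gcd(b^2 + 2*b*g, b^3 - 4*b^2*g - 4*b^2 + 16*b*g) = b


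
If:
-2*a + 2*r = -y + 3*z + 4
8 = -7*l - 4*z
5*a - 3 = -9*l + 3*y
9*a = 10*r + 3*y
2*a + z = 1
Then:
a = 993/823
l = -276/823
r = 1785/1646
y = 4/823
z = -1163/823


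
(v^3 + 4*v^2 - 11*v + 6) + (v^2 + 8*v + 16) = v^3 + 5*v^2 - 3*v + 22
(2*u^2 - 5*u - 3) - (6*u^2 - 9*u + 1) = -4*u^2 + 4*u - 4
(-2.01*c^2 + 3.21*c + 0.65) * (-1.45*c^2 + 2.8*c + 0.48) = 2.9145*c^4 - 10.2825*c^3 + 7.0807*c^2 + 3.3608*c + 0.312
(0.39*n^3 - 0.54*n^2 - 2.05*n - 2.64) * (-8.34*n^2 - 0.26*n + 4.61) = -3.2526*n^5 + 4.4022*n^4 + 19.0353*n^3 + 20.0612*n^2 - 8.7641*n - 12.1704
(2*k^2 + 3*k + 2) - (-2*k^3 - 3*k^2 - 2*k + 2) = 2*k^3 + 5*k^2 + 5*k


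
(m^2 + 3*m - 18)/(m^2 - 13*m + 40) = (m^2 + 3*m - 18)/(m^2 - 13*m + 40)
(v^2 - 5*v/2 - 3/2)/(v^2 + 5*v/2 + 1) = (v - 3)/(v + 2)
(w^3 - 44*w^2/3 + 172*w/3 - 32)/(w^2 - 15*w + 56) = (w^2 - 20*w/3 + 4)/(w - 7)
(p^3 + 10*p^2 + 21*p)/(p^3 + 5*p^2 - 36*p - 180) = p*(p^2 + 10*p + 21)/(p^3 + 5*p^2 - 36*p - 180)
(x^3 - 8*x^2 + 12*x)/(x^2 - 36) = x*(x - 2)/(x + 6)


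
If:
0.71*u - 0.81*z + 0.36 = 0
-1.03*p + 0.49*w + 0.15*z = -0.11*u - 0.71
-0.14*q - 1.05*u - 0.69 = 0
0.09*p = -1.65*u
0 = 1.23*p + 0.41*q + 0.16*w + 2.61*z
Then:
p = 0.69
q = -4.65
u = -0.04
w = -0.11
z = 0.41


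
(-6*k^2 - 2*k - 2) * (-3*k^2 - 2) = 18*k^4 + 6*k^3 + 18*k^2 + 4*k + 4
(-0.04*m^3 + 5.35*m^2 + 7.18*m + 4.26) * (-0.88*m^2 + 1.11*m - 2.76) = 0.0352*m^5 - 4.7524*m^4 - 0.269499999999999*m^3 - 10.545*m^2 - 15.0882*m - 11.7576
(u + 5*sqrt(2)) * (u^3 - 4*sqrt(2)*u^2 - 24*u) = u^4 + sqrt(2)*u^3 - 64*u^2 - 120*sqrt(2)*u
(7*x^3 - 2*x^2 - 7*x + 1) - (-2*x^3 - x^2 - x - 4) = 9*x^3 - x^2 - 6*x + 5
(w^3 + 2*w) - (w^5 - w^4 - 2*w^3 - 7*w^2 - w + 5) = -w^5 + w^4 + 3*w^3 + 7*w^2 + 3*w - 5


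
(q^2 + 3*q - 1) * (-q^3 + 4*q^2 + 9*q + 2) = -q^5 + q^4 + 22*q^3 + 25*q^2 - 3*q - 2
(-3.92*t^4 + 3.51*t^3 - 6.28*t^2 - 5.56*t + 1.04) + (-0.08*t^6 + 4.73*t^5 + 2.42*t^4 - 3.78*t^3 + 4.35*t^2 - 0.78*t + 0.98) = -0.08*t^6 + 4.73*t^5 - 1.5*t^4 - 0.27*t^3 - 1.93*t^2 - 6.34*t + 2.02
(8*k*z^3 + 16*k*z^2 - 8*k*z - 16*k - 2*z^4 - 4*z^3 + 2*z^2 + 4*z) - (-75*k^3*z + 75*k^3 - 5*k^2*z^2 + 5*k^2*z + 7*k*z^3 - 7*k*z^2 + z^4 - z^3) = 75*k^3*z - 75*k^3 + 5*k^2*z^2 - 5*k^2*z + k*z^3 + 23*k*z^2 - 8*k*z - 16*k - 3*z^4 - 3*z^3 + 2*z^2 + 4*z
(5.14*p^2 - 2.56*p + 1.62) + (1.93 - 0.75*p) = 5.14*p^2 - 3.31*p + 3.55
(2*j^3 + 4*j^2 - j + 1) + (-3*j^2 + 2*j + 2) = 2*j^3 + j^2 + j + 3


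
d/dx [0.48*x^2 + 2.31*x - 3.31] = 0.96*x + 2.31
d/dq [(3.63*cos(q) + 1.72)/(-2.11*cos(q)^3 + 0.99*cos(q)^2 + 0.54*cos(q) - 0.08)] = (-15.3186*cos(q)^3 - 7.2939*cos(q)^2 + 3.4056*cos(q) + 1.2192)*sin(q)/(4.4521*cos(q)^6 - 4.1778*cos(q)^5 - 1.2987*cos(q)^4 + 1.4068*cos(q)^3 + 0.1332*cos(q)^2 - 0.0864*cos(q) + 0.0064)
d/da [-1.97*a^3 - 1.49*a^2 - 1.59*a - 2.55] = -5.91*a^2 - 2.98*a - 1.59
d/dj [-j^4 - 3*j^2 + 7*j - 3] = -4*j^3 - 6*j + 7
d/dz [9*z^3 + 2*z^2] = z*(27*z + 4)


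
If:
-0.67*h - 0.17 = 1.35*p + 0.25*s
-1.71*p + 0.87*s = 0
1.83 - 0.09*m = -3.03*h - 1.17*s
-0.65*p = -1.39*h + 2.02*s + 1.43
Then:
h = 0.33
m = 25.94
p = -0.21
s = -0.42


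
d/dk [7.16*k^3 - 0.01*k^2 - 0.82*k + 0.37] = 21.48*k^2 - 0.02*k - 0.82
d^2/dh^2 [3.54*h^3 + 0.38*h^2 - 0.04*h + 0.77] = 21.24*h + 0.76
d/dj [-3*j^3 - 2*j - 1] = -9*j^2 - 2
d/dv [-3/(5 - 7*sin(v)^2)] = -84*sin(2*v)/(7*cos(2*v) + 3)^2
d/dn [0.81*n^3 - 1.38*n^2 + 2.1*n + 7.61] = 2.43*n^2 - 2.76*n + 2.1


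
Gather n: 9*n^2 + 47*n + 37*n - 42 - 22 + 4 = 9*n^2 + 84*n - 60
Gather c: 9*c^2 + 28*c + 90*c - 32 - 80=9*c^2 + 118*c - 112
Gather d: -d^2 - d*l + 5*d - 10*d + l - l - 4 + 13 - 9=-d^2 + d*(-l - 5)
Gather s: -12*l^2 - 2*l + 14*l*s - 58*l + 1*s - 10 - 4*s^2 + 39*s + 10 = -12*l^2 - 60*l - 4*s^2 + s*(14*l + 40)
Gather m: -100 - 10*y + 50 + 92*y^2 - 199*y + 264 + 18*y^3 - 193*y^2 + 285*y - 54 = 18*y^3 - 101*y^2 + 76*y + 160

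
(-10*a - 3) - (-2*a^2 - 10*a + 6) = 2*a^2 - 9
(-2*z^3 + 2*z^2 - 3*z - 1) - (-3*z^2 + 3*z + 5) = -2*z^3 + 5*z^2 - 6*z - 6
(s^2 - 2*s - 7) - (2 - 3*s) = s^2 + s - 9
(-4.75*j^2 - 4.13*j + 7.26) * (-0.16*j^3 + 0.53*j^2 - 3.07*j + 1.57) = 0.76*j^5 - 1.8567*j^4 + 11.232*j^3 + 9.0694*j^2 - 28.7723*j + 11.3982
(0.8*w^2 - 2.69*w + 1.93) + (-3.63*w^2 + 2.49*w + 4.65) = -2.83*w^2 - 0.2*w + 6.58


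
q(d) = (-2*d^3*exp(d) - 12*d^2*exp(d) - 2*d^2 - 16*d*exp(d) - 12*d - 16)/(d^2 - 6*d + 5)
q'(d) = (6 - 2*d)*(-2*d^3*exp(d) - 12*d^2*exp(d) - 2*d^2 - 16*d*exp(d) - 12*d - 16)/(d^2 - 6*d + 5)^2 + (-2*d^3*exp(d) - 18*d^2*exp(d) - 40*d*exp(d) - 4*d - 16*exp(d) - 12)/(d^2 - 6*d + 5)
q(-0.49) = -0.91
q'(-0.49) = -2.04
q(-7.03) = -0.31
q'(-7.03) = 0.10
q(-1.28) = -0.18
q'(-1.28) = -0.39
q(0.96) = -637.27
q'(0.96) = -17363.49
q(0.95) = -498.49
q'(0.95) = -11089.82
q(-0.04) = -2.85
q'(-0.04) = -8.21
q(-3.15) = 0.05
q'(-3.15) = 0.03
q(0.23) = -6.62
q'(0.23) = -22.48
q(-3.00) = 0.05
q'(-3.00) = 0.01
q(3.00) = 1071.99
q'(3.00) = 1773.53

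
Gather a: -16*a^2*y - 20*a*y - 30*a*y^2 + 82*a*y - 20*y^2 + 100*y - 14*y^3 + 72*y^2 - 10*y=-16*a^2*y + a*(-30*y^2 + 62*y) - 14*y^3 + 52*y^2 + 90*y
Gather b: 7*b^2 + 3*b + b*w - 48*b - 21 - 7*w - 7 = 7*b^2 + b*(w - 45) - 7*w - 28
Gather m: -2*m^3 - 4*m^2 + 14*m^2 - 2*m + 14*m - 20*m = -2*m^3 + 10*m^2 - 8*m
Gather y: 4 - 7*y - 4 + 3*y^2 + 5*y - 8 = 3*y^2 - 2*y - 8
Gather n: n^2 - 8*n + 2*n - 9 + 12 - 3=n^2 - 6*n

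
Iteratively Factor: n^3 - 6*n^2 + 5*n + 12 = (n - 4)*(n^2 - 2*n - 3) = (n - 4)*(n + 1)*(n - 3)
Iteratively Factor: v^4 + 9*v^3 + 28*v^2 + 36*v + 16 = (v + 2)*(v^3 + 7*v^2 + 14*v + 8) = (v + 2)^2*(v^2 + 5*v + 4) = (v + 2)^2*(v + 4)*(v + 1)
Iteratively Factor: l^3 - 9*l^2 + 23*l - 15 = (l - 3)*(l^2 - 6*l + 5) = (l - 5)*(l - 3)*(l - 1)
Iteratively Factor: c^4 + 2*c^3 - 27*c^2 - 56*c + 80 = (c - 5)*(c^3 + 7*c^2 + 8*c - 16) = (c - 5)*(c + 4)*(c^2 + 3*c - 4) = (c - 5)*(c - 1)*(c + 4)*(c + 4)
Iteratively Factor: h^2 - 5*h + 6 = (h - 3)*(h - 2)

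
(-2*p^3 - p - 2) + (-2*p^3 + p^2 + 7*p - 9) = -4*p^3 + p^2 + 6*p - 11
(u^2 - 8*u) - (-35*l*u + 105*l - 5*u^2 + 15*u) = 35*l*u - 105*l + 6*u^2 - 23*u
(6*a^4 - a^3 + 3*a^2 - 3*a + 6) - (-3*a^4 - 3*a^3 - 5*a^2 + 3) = 9*a^4 + 2*a^3 + 8*a^2 - 3*a + 3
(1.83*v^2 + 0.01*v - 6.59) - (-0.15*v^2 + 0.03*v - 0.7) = 1.98*v^2 - 0.02*v - 5.89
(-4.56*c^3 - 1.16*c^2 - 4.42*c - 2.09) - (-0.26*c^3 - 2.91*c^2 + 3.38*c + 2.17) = -4.3*c^3 + 1.75*c^2 - 7.8*c - 4.26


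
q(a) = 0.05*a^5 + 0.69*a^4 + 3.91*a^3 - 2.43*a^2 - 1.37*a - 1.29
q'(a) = 0.25*a^4 + 2.76*a^3 + 11.73*a^2 - 4.86*a - 1.37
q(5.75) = 1722.35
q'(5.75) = 1156.49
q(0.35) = -1.89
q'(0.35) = -1.51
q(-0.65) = -2.38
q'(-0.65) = 6.03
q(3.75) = 339.12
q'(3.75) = 340.34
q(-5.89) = -400.48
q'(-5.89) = 171.11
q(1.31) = 3.76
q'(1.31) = 19.33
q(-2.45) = -49.57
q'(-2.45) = 49.36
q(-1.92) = -27.22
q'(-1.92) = 35.07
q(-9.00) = -1461.54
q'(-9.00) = 620.71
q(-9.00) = -1461.54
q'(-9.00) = 620.71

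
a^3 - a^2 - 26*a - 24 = (a - 6)*(a + 1)*(a + 4)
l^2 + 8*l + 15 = (l + 3)*(l + 5)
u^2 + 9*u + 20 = (u + 4)*(u + 5)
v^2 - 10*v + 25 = (v - 5)^2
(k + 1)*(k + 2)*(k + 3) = k^3 + 6*k^2 + 11*k + 6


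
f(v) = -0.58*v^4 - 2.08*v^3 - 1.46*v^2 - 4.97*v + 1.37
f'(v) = -2.32*v^3 - 6.24*v^2 - 2.92*v - 4.97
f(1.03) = -8.22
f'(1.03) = -17.13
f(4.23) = -388.90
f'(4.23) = -304.57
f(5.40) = -888.74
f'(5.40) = -568.01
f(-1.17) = 7.43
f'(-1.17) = -6.38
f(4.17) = -370.94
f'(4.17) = -293.88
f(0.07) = 1.01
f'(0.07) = -5.21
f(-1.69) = 10.91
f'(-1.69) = -6.66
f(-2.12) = 13.45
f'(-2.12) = -4.72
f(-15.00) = -22595.08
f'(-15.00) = 6464.83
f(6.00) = -1281.97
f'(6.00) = -748.25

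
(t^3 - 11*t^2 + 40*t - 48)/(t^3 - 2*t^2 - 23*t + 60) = (t - 4)/(t + 5)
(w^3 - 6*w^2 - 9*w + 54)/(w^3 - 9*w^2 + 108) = (w - 3)/(w - 6)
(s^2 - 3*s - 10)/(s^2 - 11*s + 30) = (s + 2)/(s - 6)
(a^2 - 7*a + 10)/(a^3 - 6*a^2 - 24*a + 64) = (a - 5)/(a^2 - 4*a - 32)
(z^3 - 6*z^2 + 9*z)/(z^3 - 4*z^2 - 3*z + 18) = z/(z + 2)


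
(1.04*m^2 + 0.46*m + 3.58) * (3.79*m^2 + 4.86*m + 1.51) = 3.9416*m^4 + 6.7978*m^3 + 17.3742*m^2 + 18.0934*m + 5.4058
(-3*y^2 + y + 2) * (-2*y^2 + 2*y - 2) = 6*y^4 - 8*y^3 + 4*y^2 + 2*y - 4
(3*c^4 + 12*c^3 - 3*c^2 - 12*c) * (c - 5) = 3*c^5 - 3*c^4 - 63*c^3 + 3*c^2 + 60*c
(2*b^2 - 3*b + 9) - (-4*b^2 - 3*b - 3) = 6*b^2 + 12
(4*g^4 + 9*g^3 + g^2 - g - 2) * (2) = 8*g^4 + 18*g^3 + 2*g^2 - 2*g - 4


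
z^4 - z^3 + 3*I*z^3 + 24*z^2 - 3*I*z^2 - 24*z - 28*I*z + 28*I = (z - 1)*(z - 2*I)^2*(z + 7*I)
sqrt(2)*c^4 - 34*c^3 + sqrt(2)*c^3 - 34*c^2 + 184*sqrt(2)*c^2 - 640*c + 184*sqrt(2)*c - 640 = (c - 8*sqrt(2))*(c - 5*sqrt(2))*(c - 4*sqrt(2))*(sqrt(2)*c + sqrt(2))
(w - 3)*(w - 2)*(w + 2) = w^3 - 3*w^2 - 4*w + 12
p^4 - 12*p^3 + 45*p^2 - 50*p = p*(p - 5)^2*(p - 2)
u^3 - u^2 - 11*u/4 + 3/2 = (u - 2)*(u - 1/2)*(u + 3/2)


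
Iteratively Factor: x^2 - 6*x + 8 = (x - 4)*(x - 2)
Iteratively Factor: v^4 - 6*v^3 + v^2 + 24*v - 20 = (v - 1)*(v^3 - 5*v^2 - 4*v + 20) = (v - 5)*(v - 1)*(v^2 - 4) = (v - 5)*(v - 2)*(v - 1)*(v + 2)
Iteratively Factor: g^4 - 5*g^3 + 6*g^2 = (g)*(g^3 - 5*g^2 + 6*g) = g*(g - 3)*(g^2 - 2*g) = g*(g - 3)*(g - 2)*(g)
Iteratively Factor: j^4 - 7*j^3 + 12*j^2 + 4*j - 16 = (j - 2)*(j^3 - 5*j^2 + 2*j + 8) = (j - 4)*(j - 2)*(j^2 - j - 2) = (j - 4)*(j - 2)^2*(j + 1)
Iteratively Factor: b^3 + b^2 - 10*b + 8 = (b - 2)*(b^2 + 3*b - 4) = (b - 2)*(b - 1)*(b + 4)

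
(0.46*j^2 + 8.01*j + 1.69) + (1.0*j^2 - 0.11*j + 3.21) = 1.46*j^2 + 7.9*j + 4.9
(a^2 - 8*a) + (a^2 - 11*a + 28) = 2*a^2 - 19*a + 28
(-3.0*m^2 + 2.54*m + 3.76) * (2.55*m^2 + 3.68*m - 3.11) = -7.65*m^4 - 4.563*m^3 + 28.2652*m^2 + 5.9374*m - 11.6936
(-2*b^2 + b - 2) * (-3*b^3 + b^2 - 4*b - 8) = 6*b^5 - 5*b^4 + 15*b^3 + 10*b^2 + 16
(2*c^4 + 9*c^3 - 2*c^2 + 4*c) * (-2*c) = -4*c^5 - 18*c^4 + 4*c^3 - 8*c^2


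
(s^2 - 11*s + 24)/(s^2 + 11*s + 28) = (s^2 - 11*s + 24)/(s^2 + 11*s + 28)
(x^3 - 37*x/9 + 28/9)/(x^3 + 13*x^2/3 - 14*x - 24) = (9*x^3 - 37*x + 28)/(3*(3*x^3 + 13*x^2 - 42*x - 72))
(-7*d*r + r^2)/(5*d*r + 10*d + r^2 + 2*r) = r*(-7*d + r)/(5*d*r + 10*d + r^2 + 2*r)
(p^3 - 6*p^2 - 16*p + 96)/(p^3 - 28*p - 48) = (p - 4)/(p + 2)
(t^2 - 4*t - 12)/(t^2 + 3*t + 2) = (t - 6)/(t + 1)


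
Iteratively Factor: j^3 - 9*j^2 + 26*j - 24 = (j - 4)*(j^2 - 5*j + 6) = (j - 4)*(j - 2)*(j - 3)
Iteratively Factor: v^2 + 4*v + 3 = (v + 3)*(v + 1)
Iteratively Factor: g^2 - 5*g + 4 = (g - 4)*(g - 1)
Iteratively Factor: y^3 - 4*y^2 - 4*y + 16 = (y - 4)*(y^2 - 4) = (y - 4)*(y + 2)*(y - 2)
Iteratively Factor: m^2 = (m)*(m)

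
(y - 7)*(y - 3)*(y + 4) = y^3 - 6*y^2 - 19*y + 84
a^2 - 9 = (a - 3)*(a + 3)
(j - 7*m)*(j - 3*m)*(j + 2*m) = j^3 - 8*j^2*m + j*m^2 + 42*m^3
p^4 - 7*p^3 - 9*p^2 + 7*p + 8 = (p - 8)*(p - 1)*(p + 1)^2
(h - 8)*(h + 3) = h^2 - 5*h - 24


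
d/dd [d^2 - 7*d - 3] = 2*d - 7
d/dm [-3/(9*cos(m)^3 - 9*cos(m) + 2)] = 27*(1 - 3*cos(m)^2)*sin(m)/(-9*sin(m)^2*cos(m) + 2)^2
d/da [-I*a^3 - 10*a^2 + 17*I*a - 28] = -3*I*a^2 - 20*a + 17*I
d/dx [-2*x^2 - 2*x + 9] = -4*x - 2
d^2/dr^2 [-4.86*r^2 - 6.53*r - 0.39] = -9.72000000000000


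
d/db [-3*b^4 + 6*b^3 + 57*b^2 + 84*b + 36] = -12*b^3 + 18*b^2 + 114*b + 84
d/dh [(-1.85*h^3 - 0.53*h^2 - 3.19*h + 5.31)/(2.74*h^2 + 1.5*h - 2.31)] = (-5.069*h^4 - 5.55*h^3 + 20.7661*h^2 - 26.6502*h - 0.5961)/(7.5076*h^4 + 8.22*h^3 - 10.4088*h^2 - 6.93*h + 5.3361)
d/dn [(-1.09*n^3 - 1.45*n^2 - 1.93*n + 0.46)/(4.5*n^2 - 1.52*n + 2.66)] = (-4.905*n^4 + 3.3136*n^3 + 2.1908*n^2 - 11.854*n - 4.4346)/(20.25*n^4 - 13.68*n^3 + 26.2504*n^2 - 8.0864*n + 7.0756)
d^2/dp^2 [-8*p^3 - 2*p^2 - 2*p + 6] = -48*p - 4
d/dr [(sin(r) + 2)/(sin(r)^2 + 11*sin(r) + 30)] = (-4*sin(r) + cos(r)^2 + 7)*cos(r)/(sin(r)^2 + 11*sin(r) + 30)^2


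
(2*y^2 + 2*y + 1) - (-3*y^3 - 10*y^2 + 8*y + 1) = 3*y^3 + 12*y^2 - 6*y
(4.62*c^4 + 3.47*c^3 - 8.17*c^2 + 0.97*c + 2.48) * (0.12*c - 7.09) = 0.5544*c^5 - 32.3394*c^4 - 25.5827*c^3 + 58.0417*c^2 - 6.5797*c - 17.5832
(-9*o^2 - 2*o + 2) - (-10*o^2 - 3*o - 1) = o^2 + o + 3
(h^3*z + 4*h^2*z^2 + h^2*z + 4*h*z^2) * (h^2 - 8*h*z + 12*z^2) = h^5*z - 4*h^4*z^2 + h^4*z - 20*h^3*z^3 - 4*h^3*z^2 + 48*h^2*z^4 - 20*h^2*z^3 + 48*h*z^4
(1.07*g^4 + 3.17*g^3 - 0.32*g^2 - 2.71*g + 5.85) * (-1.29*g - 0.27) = -1.3803*g^5 - 4.3782*g^4 - 0.4431*g^3 + 3.5823*g^2 - 6.8148*g - 1.5795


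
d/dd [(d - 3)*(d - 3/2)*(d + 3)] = 3*d^2 - 3*d - 9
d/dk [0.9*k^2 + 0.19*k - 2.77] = 1.8*k + 0.19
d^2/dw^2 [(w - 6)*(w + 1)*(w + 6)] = 6*w + 2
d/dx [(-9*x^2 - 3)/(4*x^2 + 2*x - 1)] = 6*(-3*x^2 + 7*x + 1)/(16*x^4 + 16*x^3 - 4*x^2 - 4*x + 1)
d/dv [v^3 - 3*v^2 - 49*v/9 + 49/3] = 3*v^2 - 6*v - 49/9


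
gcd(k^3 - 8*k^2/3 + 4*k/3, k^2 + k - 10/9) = k - 2/3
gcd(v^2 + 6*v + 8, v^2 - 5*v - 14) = v + 2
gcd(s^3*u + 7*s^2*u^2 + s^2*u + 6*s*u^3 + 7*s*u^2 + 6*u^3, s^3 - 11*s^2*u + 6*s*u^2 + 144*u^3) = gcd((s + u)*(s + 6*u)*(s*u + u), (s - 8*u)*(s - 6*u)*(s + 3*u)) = 1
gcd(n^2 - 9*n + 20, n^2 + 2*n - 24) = n - 4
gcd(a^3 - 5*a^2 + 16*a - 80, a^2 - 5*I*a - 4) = a - 4*I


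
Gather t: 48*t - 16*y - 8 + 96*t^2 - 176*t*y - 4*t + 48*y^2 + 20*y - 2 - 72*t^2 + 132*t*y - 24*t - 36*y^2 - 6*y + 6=24*t^2 + t*(20 - 44*y) + 12*y^2 - 2*y - 4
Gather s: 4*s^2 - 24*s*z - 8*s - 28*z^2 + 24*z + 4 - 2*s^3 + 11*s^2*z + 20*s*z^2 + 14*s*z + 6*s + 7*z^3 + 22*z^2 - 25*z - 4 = -2*s^3 + s^2*(11*z + 4) + s*(20*z^2 - 10*z - 2) + 7*z^3 - 6*z^2 - z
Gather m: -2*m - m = -3*m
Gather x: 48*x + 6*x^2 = 6*x^2 + 48*x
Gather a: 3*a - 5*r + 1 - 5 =3*a - 5*r - 4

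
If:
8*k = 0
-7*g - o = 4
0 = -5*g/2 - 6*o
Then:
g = -48/79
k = 0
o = 20/79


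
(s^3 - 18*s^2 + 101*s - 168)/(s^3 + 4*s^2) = (s^3 - 18*s^2 + 101*s - 168)/(s^2*(s + 4))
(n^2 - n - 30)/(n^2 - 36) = (n + 5)/(n + 6)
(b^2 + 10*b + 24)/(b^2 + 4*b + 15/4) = 4*(b^2 + 10*b + 24)/(4*b^2 + 16*b + 15)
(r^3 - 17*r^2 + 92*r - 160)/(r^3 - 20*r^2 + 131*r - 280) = (r - 4)/(r - 7)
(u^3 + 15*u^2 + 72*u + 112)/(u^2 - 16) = (u^2 + 11*u + 28)/(u - 4)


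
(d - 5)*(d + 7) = d^2 + 2*d - 35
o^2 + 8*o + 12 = (o + 2)*(o + 6)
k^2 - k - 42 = (k - 7)*(k + 6)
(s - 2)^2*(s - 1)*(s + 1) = s^4 - 4*s^3 + 3*s^2 + 4*s - 4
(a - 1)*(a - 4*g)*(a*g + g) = a^3*g - 4*a^2*g^2 - a*g + 4*g^2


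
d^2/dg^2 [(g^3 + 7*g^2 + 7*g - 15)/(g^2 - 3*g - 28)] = 10*(13*g^3 + 159*g^2 + 615*g + 869)/(g^6 - 9*g^5 - 57*g^4 + 477*g^3 + 1596*g^2 - 7056*g - 21952)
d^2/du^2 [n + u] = 0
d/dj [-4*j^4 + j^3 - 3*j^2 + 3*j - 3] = -16*j^3 + 3*j^2 - 6*j + 3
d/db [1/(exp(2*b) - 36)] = -2*exp(2*b)/(exp(2*b) - 36)^2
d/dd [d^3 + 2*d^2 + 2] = d*(3*d + 4)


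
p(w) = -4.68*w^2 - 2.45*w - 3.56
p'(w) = -9.36*w - 2.45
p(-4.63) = -92.54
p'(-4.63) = 40.89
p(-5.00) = -108.31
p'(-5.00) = 44.35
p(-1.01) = -5.86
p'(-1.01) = 7.00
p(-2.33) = -23.26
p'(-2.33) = 19.36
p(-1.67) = -12.52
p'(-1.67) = 13.18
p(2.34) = -34.92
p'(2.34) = -24.35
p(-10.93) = -535.88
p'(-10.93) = 99.85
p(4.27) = -99.35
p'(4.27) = -42.42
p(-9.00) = -360.59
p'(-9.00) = 81.79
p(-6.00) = -157.34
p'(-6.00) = 53.71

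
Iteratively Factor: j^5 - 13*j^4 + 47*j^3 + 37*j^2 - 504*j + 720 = (j + 3)*(j^4 - 16*j^3 + 95*j^2 - 248*j + 240) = (j - 5)*(j + 3)*(j^3 - 11*j^2 + 40*j - 48) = (j - 5)*(j - 3)*(j + 3)*(j^2 - 8*j + 16) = (j - 5)*(j - 4)*(j - 3)*(j + 3)*(j - 4)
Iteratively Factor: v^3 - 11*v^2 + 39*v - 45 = (v - 3)*(v^2 - 8*v + 15) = (v - 5)*(v - 3)*(v - 3)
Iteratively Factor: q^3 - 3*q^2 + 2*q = (q)*(q^2 - 3*q + 2) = q*(q - 2)*(q - 1)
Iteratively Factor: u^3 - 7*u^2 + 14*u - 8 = (u - 2)*(u^2 - 5*u + 4) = (u - 2)*(u - 1)*(u - 4)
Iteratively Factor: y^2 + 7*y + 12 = (y + 4)*(y + 3)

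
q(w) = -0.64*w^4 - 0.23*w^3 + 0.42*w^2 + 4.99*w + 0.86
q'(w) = -2.56*w^3 - 0.69*w^2 + 0.84*w + 4.99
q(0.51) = 3.44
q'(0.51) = 4.90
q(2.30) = -6.15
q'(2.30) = -27.88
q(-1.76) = -11.51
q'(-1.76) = 15.33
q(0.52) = 3.49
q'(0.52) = 4.88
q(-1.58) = -9.06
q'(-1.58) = 12.04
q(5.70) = -675.23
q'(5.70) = -486.73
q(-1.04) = -4.37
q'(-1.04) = 6.25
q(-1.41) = -7.23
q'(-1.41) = 9.61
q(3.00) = -38.44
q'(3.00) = -67.82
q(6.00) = -833.20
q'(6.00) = -567.77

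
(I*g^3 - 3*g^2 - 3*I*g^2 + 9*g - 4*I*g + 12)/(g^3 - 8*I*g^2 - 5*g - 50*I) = (I*g^3 - 3*g^2*(1 + I) + g*(9 - 4*I) + 12)/(g^3 - 8*I*g^2 - 5*g - 50*I)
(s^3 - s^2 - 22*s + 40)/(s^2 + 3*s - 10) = s - 4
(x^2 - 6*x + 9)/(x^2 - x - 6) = (x - 3)/(x + 2)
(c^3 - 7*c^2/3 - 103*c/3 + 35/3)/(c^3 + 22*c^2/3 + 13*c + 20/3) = (3*c^2 - 22*c + 7)/(3*c^2 + 7*c + 4)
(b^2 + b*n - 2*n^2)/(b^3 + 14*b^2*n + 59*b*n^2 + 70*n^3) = (b - n)/(b^2 + 12*b*n + 35*n^2)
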